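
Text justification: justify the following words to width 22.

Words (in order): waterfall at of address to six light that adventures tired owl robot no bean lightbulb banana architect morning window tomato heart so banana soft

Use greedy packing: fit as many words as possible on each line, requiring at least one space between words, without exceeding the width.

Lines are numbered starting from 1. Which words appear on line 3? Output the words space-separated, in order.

Line 1: ['waterfall', 'at', 'of'] (min_width=15, slack=7)
Line 2: ['address', 'to', 'six', 'light'] (min_width=20, slack=2)
Line 3: ['that', 'adventures', 'tired'] (min_width=21, slack=1)
Line 4: ['owl', 'robot', 'no', 'bean'] (min_width=17, slack=5)
Line 5: ['lightbulb', 'banana'] (min_width=16, slack=6)
Line 6: ['architect', 'morning'] (min_width=17, slack=5)
Line 7: ['window', 'tomato', 'heart', 'so'] (min_width=22, slack=0)
Line 8: ['banana', 'soft'] (min_width=11, slack=11)

Answer: that adventures tired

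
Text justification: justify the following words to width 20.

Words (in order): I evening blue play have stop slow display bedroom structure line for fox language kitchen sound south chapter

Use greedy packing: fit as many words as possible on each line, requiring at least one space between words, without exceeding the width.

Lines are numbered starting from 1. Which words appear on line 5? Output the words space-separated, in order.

Answer: fox language kitchen

Derivation:
Line 1: ['I', 'evening', 'blue', 'play'] (min_width=19, slack=1)
Line 2: ['have', 'stop', 'slow'] (min_width=14, slack=6)
Line 3: ['display', 'bedroom'] (min_width=15, slack=5)
Line 4: ['structure', 'line', 'for'] (min_width=18, slack=2)
Line 5: ['fox', 'language', 'kitchen'] (min_width=20, slack=0)
Line 6: ['sound', 'south', 'chapter'] (min_width=19, slack=1)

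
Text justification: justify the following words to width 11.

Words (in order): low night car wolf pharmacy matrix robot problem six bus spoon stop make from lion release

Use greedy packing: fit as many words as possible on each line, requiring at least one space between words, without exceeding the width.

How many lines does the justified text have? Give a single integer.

Answer: 10

Derivation:
Line 1: ['low', 'night'] (min_width=9, slack=2)
Line 2: ['car', 'wolf'] (min_width=8, slack=3)
Line 3: ['pharmacy'] (min_width=8, slack=3)
Line 4: ['matrix'] (min_width=6, slack=5)
Line 5: ['robot'] (min_width=5, slack=6)
Line 6: ['problem', 'six'] (min_width=11, slack=0)
Line 7: ['bus', 'spoon'] (min_width=9, slack=2)
Line 8: ['stop', 'make'] (min_width=9, slack=2)
Line 9: ['from', 'lion'] (min_width=9, slack=2)
Line 10: ['release'] (min_width=7, slack=4)
Total lines: 10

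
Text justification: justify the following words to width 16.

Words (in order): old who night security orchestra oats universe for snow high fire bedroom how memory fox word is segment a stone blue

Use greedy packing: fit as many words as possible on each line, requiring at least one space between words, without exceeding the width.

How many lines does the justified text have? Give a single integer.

Answer: 9

Derivation:
Line 1: ['old', 'who', 'night'] (min_width=13, slack=3)
Line 2: ['security'] (min_width=8, slack=8)
Line 3: ['orchestra', 'oats'] (min_width=14, slack=2)
Line 4: ['universe', 'for'] (min_width=12, slack=4)
Line 5: ['snow', 'high', 'fire'] (min_width=14, slack=2)
Line 6: ['bedroom', 'how'] (min_width=11, slack=5)
Line 7: ['memory', 'fox', 'word'] (min_width=15, slack=1)
Line 8: ['is', 'segment', 'a'] (min_width=12, slack=4)
Line 9: ['stone', 'blue'] (min_width=10, slack=6)
Total lines: 9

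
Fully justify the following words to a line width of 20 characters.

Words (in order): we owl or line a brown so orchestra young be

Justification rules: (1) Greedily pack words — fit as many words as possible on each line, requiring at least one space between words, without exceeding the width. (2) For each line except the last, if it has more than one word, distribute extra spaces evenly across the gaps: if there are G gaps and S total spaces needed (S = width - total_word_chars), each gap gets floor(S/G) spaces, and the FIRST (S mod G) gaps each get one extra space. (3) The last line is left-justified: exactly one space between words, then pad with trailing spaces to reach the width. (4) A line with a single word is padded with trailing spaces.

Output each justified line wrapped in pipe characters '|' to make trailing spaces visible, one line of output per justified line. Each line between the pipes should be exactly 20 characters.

Line 1: ['we', 'owl', 'or', 'line', 'a'] (min_width=16, slack=4)
Line 2: ['brown', 'so', 'orchestra'] (min_width=18, slack=2)
Line 3: ['young', 'be'] (min_width=8, slack=12)

Answer: |we  owl  or  line  a|
|brown  so  orchestra|
|young be            |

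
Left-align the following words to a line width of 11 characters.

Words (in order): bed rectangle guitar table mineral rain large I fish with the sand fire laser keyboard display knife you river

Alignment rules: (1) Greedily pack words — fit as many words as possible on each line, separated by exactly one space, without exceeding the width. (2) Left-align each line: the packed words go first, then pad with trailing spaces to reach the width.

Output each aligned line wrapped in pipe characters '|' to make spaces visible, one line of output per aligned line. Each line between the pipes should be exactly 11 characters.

Answer: |bed        |
|rectangle  |
|guitar     |
|table      |
|mineral    |
|rain large |
|I fish with|
|the sand   |
|fire laser |
|keyboard   |
|display    |
|knife you  |
|river      |

Derivation:
Line 1: ['bed'] (min_width=3, slack=8)
Line 2: ['rectangle'] (min_width=9, slack=2)
Line 3: ['guitar'] (min_width=6, slack=5)
Line 4: ['table'] (min_width=5, slack=6)
Line 5: ['mineral'] (min_width=7, slack=4)
Line 6: ['rain', 'large'] (min_width=10, slack=1)
Line 7: ['I', 'fish', 'with'] (min_width=11, slack=0)
Line 8: ['the', 'sand'] (min_width=8, slack=3)
Line 9: ['fire', 'laser'] (min_width=10, slack=1)
Line 10: ['keyboard'] (min_width=8, slack=3)
Line 11: ['display'] (min_width=7, slack=4)
Line 12: ['knife', 'you'] (min_width=9, slack=2)
Line 13: ['river'] (min_width=5, slack=6)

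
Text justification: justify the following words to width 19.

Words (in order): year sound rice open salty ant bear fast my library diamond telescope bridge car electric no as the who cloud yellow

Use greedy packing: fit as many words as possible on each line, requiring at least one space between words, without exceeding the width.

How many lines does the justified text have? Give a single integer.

Line 1: ['year', 'sound', 'rice'] (min_width=15, slack=4)
Line 2: ['open', 'salty', 'ant', 'bear'] (min_width=19, slack=0)
Line 3: ['fast', 'my', 'library'] (min_width=15, slack=4)
Line 4: ['diamond', 'telescope'] (min_width=17, slack=2)
Line 5: ['bridge', 'car', 'electric'] (min_width=19, slack=0)
Line 6: ['no', 'as', 'the', 'who', 'cloud'] (min_width=19, slack=0)
Line 7: ['yellow'] (min_width=6, slack=13)
Total lines: 7

Answer: 7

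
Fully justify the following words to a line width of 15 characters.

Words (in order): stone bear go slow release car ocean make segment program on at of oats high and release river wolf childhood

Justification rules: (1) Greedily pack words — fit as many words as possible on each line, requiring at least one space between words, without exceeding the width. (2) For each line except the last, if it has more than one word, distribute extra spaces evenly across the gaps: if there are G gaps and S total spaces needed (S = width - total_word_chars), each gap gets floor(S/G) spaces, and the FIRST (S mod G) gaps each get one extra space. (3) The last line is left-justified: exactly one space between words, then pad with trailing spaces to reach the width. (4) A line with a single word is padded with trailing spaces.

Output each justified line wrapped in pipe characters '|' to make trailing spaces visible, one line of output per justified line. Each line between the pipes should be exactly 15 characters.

Answer: |stone  bear  go|
|slow    release|
|car  ocean make|
|segment program|
|on  at  of oats|
|high        and|
|release   river|
|wolf childhood |

Derivation:
Line 1: ['stone', 'bear', 'go'] (min_width=13, slack=2)
Line 2: ['slow', 'release'] (min_width=12, slack=3)
Line 3: ['car', 'ocean', 'make'] (min_width=14, slack=1)
Line 4: ['segment', 'program'] (min_width=15, slack=0)
Line 5: ['on', 'at', 'of', 'oats'] (min_width=13, slack=2)
Line 6: ['high', 'and'] (min_width=8, slack=7)
Line 7: ['release', 'river'] (min_width=13, slack=2)
Line 8: ['wolf', 'childhood'] (min_width=14, slack=1)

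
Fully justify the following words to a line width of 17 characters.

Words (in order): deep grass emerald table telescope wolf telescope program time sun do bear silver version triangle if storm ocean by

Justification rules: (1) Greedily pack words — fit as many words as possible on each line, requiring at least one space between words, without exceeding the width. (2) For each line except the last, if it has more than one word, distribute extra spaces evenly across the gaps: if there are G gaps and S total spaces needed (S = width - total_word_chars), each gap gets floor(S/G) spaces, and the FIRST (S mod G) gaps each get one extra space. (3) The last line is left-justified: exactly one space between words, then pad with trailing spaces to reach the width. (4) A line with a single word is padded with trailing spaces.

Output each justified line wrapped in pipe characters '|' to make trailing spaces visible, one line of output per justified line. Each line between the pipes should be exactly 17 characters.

Answer: |deep        grass|
|emerald     table|
|telescope    wolf|
|telescope program|
|time  sun do bear|
|silver    version|
|triangle if storm|
|ocean by         |

Derivation:
Line 1: ['deep', 'grass'] (min_width=10, slack=7)
Line 2: ['emerald', 'table'] (min_width=13, slack=4)
Line 3: ['telescope', 'wolf'] (min_width=14, slack=3)
Line 4: ['telescope', 'program'] (min_width=17, slack=0)
Line 5: ['time', 'sun', 'do', 'bear'] (min_width=16, slack=1)
Line 6: ['silver', 'version'] (min_width=14, slack=3)
Line 7: ['triangle', 'if', 'storm'] (min_width=17, slack=0)
Line 8: ['ocean', 'by'] (min_width=8, slack=9)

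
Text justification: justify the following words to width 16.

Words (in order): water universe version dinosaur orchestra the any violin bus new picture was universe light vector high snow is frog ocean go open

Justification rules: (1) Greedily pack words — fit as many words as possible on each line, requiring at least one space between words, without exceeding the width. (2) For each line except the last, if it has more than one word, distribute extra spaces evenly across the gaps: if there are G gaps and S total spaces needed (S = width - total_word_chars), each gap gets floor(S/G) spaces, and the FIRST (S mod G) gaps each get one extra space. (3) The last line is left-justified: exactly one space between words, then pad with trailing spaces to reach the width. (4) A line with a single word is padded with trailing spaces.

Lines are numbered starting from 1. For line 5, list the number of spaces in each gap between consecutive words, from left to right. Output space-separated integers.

Answer: 2 1

Derivation:
Line 1: ['water', 'universe'] (min_width=14, slack=2)
Line 2: ['version', 'dinosaur'] (min_width=16, slack=0)
Line 3: ['orchestra', 'the'] (min_width=13, slack=3)
Line 4: ['any', 'violin', 'bus'] (min_width=14, slack=2)
Line 5: ['new', 'picture', 'was'] (min_width=15, slack=1)
Line 6: ['universe', 'light'] (min_width=14, slack=2)
Line 7: ['vector', 'high', 'snow'] (min_width=16, slack=0)
Line 8: ['is', 'frog', 'ocean', 'go'] (min_width=16, slack=0)
Line 9: ['open'] (min_width=4, slack=12)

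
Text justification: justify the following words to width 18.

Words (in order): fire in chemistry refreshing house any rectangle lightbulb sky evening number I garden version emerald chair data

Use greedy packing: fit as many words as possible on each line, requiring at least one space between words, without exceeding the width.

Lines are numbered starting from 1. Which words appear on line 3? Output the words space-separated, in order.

Answer: any rectangle

Derivation:
Line 1: ['fire', 'in', 'chemistry'] (min_width=17, slack=1)
Line 2: ['refreshing', 'house'] (min_width=16, slack=2)
Line 3: ['any', 'rectangle'] (min_width=13, slack=5)
Line 4: ['lightbulb', 'sky'] (min_width=13, slack=5)
Line 5: ['evening', 'number', 'I'] (min_width=16, slack=2)
Line 6: ['garden', 'version'] (min_width=14, slack=4)
Line 7: ['emerald', 'chair', 'data'] (min_width=18, slack=0)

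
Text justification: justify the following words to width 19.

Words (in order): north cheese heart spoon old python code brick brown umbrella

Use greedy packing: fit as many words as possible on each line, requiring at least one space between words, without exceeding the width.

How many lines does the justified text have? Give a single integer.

Answer: 4

Derivation:
Line 1: ['north', 'cheese', 'heart'] (min_width=18, slack=1)
Line 2: ['spoon', 'old', 'python'] (min_width=16, slack=3)
Line 3: ['code', 'brick', 'brown'] (min_width=16, slack=3)
Line 4: ['umbrella'] (min_width=8, slack=11)
Total lines: 4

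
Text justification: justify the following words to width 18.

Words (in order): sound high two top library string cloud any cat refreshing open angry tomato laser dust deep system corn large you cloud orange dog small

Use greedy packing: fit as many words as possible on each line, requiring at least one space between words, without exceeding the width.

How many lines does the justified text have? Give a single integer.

Answer: 9

Derivation:
Line 1: ['sound', 'high', 'two', 'top'] (min_width=18, slack=0)
Line 2: ['library', 'string'] (min_width=14, slack=4)
Line 3: ['cloud', 'any', 'cat'] (min_width=13, slack=5)
Line 4: ['refreshing', 'open'] (min_width=15, slack=3)
Line 5: ['angry', 'tomato', 'laser'] (min_width=18, slack=0)
Line 6: ['dust', 'deep', 'system'] (min_width=16, slack=2)
Line 7: ['corn', 'large', 'you'] (min_width=14, slack=4)
Line 8: ['cloud', 'orange', 'dog'] (min_width=16, slack=2)
Line 9: ['small'] (min_width=5, slack=13)
Total lines: 9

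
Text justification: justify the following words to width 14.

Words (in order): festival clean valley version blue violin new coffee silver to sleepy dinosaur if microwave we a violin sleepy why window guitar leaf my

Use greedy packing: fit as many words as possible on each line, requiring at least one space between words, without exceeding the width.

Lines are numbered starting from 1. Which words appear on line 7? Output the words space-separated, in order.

Answer: dinosaur if

Derivation:
Line 1: ['festival', 'clean'] (min_width=14, slack=0)
Line 2: ['valley', 'version'] (min_width=14, slack=0)
Line 3: ['blue', 'violin'] (min_width=11, slack=3)
Line 4: ['new', 'coffee'] (min_width=10, slack=4)
Line 5: ['silver', 'to'] (min_width=9, slack=5)
Line 6: ['sleepy'] (min_width=6, slack=8)
Line 7: ['dinosaur', 'if'] (min_width=11, slack=3)
Line 8: ['microwave', 'we', 'a'] (min_width=14, slack=0)
Line 9: ['violin', 'sleepy'] (min_width=13, slack=1)
Line 10: ['why', 'window'] (min_width=10, slack=4)
Line 11: ['guitar', 'leaf', 'my'] (min_width=14, slack=0)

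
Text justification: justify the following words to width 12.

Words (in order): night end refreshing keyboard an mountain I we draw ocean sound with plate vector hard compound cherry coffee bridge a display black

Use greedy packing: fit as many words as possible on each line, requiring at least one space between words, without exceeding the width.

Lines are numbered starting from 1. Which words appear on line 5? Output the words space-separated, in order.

Answer: we draw

Derivation:
Line 1: ['night', 'end'] (min_width=9, slack=3)
Line 2: ['refreshing'] (min_width=10, slack=2)
Line 3: ['keyboard', 'an'] (min_width=11, slack=1)
Line 4: ['mountain', 'I'] (min_width=10, slack=2)
Line 5: ['we', 'draw'] (min_width=7, slack=5)
Line 6: ['ocean', 'sound'] (min_width=11, slack=1)
Line 7: ['with', 'plate'] (min_width=10, slack=2)
Line 8: ['vector', 'hard'] (min_width=11, slack=1)
Line 9: ['compound'] (min_width=8, slack=4)
Line 10: ['cherry'] (min_width=6, slack=6)
Line 11: ['coffee'] (min_width=6, slack=6)
Line 12: ['bridge', 'a'] (min_width=8, slack=4)
Line 13: ['display'] (min_width=7, slack=5)
Line 14: ['black'] (min_width=5, slack=7)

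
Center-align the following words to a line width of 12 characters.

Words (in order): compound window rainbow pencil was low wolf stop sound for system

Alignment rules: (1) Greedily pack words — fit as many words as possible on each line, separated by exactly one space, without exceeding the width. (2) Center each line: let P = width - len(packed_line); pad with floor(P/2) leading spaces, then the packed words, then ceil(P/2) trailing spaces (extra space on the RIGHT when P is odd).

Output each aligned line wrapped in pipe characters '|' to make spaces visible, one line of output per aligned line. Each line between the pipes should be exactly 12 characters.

Line 1: ['compound'] (min_width=8, slack=4)
Line 2: ['window'] (min_width=6, slack=6)
Line 3: ['rainbow'] (min_width=7, slack=5)
Line 4: ['pencil', 'was'] (min_width=10, slack=2)
Line 5: ['low', 'wolf'] (min_width=8, slack=4)
Line 6: ['stop', 'sound'] (min_width=10, slack=2)
Line 7: ['for', 'system'] (min_width=10, slack=2)

Answer: |  compound  |
|   window   |
|  rainbow   |
| pencil was |
|  low wolf  |
| stop sound |
| for system |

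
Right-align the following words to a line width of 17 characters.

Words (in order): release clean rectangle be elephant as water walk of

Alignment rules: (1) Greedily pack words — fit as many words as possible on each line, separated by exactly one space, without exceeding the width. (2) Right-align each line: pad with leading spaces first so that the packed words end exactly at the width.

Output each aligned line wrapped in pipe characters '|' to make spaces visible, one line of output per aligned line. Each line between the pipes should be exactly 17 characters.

Answer: |    release clean|
|     rectangle be|
|elephant as water|
|          walk of|

Derivation:
Line 1: ['release', 'clean'] (min_width=13, slack=4)
Line 2: ['rectangle', 'be'] (min_width=12, slack=5)
Line 3: ['elephant', 'as', 'water'] (min_width=17, slack=0)
Line 4: ['walk', 'of'] (min_width=7, slack=10)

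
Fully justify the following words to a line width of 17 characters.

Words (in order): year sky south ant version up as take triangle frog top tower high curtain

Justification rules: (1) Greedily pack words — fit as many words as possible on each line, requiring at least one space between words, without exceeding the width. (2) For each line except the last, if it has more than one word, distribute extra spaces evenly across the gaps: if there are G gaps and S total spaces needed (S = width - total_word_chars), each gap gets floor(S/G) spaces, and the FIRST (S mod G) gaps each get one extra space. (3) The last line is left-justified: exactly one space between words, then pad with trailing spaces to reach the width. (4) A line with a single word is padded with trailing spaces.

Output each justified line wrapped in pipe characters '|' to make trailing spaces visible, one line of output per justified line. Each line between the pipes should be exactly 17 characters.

Line 1: ['year', 'sky', 'south'] (min_width=14, slack=3)
Line 2: ['ant', 'version', 'up', 'as'] (min_width=17, slack=0)
Line 3: ['take', 'triangle'] (min_width=13, slack=4)
Line 4: ['frog', 'top', 'tower'] (min_width=14, slack=3)
Line 5: ['high', 'curtain'] (min_width=12, slack=5)

Answer: |year   sky  south|
|ant version up as|
|take     triangle|
|frog   top  tower|
|high curtain     |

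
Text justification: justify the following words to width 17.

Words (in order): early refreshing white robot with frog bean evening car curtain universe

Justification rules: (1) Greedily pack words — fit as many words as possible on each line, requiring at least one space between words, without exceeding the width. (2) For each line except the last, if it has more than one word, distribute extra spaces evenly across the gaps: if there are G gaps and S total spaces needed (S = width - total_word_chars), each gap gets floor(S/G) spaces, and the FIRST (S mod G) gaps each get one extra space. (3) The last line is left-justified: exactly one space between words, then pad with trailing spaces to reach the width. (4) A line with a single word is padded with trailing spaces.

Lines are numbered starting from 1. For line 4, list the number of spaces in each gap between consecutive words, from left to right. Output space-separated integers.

Line 1: ['early', 'refreshing'] (min_width=16, slack=1)
Line 2: ['white', 'robot', 'with'] (min_width=16, slack=1)
Line 3: ['frog', 'bean', 'evening'] (min_width=17, slack=0)
Line 4: ['car', 'curtain'] (min_width=11, slack=6)
Line 5: ['universe'] (min_width=8, slack=9)

Answer: 7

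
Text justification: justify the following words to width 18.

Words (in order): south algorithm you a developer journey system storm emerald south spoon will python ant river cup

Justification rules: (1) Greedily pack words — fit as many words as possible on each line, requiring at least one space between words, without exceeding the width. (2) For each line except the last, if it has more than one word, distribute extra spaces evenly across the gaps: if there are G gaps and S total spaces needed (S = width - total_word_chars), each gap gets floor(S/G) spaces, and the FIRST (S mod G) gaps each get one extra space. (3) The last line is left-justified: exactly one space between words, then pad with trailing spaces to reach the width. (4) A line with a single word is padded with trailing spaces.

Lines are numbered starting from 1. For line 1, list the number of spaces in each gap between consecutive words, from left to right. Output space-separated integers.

Line 1: ['south', 'algorithm'] (min_width=15, slack=3)
Line 2: ['you', 'a', 'developer'] (min_width=15, slack=3)
Line 3: ['journey', 'system'] (min_width=14, slack=4)
Line 4: ['storm', 'emerald'] (min_width=13, slack=5)
Line 5: ['south', 'spoon', 'will'] (min_width=16, slack=2)
Line 6: ['python', 'ant', 'river'] (min_width=16, slack=2)
Line 7: ['cup'] (min_width=3, slack=15)

Answer: 4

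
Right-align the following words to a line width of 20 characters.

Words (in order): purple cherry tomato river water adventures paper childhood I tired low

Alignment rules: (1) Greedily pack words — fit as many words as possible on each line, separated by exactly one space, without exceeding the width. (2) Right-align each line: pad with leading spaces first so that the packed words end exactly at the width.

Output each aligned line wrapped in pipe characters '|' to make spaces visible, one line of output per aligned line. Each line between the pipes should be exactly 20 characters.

Line 1: ['purple', 'cherry', 'tomato'] (min_width=20, slack=0)
Line 2: ['river', 'water'] (min_width=11, slack=9)
Line 3: ['adventures', 'paper'] (min_width=16, slack=4)
Line 4: ['childhood', 'I', 'tired'] (min_width=17, slack=3)
Line 5: ['low'] (min_width=3, slack=17)

Answer: |purple cherry tomato|
|         river water|
|    adventures paper|
|   childhood I tired|
|                 low|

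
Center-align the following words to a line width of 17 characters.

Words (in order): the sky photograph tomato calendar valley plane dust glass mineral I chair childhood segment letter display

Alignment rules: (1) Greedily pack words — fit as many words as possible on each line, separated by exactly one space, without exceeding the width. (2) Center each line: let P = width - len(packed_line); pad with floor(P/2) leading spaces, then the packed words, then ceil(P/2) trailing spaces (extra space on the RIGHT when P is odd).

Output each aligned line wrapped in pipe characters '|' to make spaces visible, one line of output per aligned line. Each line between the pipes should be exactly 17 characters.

Line 1: ['the', 'sky'] (min_width=7, slack=10)
Line 2: ['photograph', 'tomato'] (min_width=17, slack=0)
Line 3: ['calendar', 'valley'] (min_width=15, slack=2)
Line 4: ['plane', 'dust', 'glass'] (min_width=16, slack=1)
Line 5: ['mineral', 'I', 'chair'] (min_width=15, slack=2)
Line 6: ['childhood', 'segment'] (min_width=17, slack=0)
Line 7: ['letter', 'display'] (min_width=14, slack=3)

Answer: |     the sky     |
|photograph tomato|
| calendar valley |
|plane dust glass |
| mineral I chair |
|childhood segment|
| letter display  |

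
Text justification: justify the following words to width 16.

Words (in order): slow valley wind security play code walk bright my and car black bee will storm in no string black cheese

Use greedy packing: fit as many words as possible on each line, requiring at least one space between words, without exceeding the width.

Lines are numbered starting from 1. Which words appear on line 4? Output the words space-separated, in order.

Answer: my and car black

Derivation:
Line 1: ['slow', 'valley', 'wind'] (min_width=16, slack=0)
Line 2: ['security', 'play'] (min_width=13, slack=3)
Line 3: ['code', 'walk', 'bright'] (min_width=16, slack=0)
Line 4: ['my', 'and', 'car', 'black'] (min_width=16, slack=0)
Line 5: ['bee', 'will', 'storm'] (min_width=14, slack=2)
Line 6: ['in', 'no', 'string'] (min_width=12, slack=4)
Line 7: ['black', 'cheese'] (min_width=12, slack=4)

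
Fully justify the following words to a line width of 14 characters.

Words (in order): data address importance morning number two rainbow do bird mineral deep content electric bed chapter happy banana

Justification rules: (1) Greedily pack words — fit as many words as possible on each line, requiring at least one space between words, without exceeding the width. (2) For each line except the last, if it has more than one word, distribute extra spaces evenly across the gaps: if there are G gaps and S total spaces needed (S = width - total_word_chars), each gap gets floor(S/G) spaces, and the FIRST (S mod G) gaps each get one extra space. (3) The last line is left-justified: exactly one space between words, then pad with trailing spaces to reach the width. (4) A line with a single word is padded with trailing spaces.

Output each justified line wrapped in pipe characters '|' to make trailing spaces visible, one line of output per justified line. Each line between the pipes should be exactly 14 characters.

Line 1: ['data', 'address'] (min_width=12, slack=2)
Line 2: ['importance'] (min_width=10, slack=4)
Line 3: ['morning', 'number'] (min_width=14, slack=0)
Line 4: ['two', 'rainbow', 'do'] (min_width=14, slack=0)
Line 5: ['bird', 'mineral'] (min_width=12, slack=2)
Line 6: ['deep', 'content'] (min_width=12, slack=2)
Line 7: ['electric', 'bed'] (min_width=12, slack=2)
Line 8: ['chapter', 'happy'] (min_width=13, slack=1)
Line 9: ['banana'] (min_width=6, slack=8)

Answer: |data   address|
|importance    |
|morning number|
|two rainbow do|
|bird   mineral|
|deep   content|
|electric   bed|
|chapter  happy|
|banana        |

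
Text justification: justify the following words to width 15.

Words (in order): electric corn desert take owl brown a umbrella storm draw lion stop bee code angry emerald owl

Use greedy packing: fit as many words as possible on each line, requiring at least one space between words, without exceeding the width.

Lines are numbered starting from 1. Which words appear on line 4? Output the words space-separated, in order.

Answer: umbrella storm

Derivation:
Line 1: ['electric', 'corn'] (min_width=13, slack=2)
Line 2: ['desert', 'take', 'owl'] (min_width=15, slack=0)
Line 3: ['brown', 'a'] (min_width=7, slack=8)
Line 4: ['umbrella', 'storm'] (min_width=14, slack=1)
Line 5: ['draw', 'lion', 'stop'] (min_width=14, slack=1)
Line 6: ['bee', 'code', 'angry'] (min_width=14, slack=1)
Line 7: ['emerald', 'owl'] (min_width=11, slack=4)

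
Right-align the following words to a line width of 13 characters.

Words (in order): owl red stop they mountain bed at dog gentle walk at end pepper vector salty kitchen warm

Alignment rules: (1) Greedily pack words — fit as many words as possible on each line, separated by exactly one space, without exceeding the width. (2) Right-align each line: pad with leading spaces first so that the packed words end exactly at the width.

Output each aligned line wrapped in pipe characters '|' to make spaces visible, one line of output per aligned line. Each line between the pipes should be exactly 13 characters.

Answer: | owl red stop|
|they mountain|
|   bed at dog|
|  gentle walk|
|at end pepper|
| vector salty|
| kitchen warm|

Derivation:
Line 1: ['owl', 'red', 'stop'] (min_width=12, slack=1)
Line 2: ['they', 'mountain'] (min_width=13, slack=0)
Line 3: ['bed', 'at', 'dog'] (min_width=10, slack=3)
Line 4: ['gentle', 'walk'] (min_width=11, slack=2)
Line 5: ['at', 'end', 'pepper'] (min_width=13, slack=0)
Line 6: ['vector', 'salty'] (min_width=12, slack=1)
Line 7: ['kitchen', 'warm'] (min_width=12, slack=1)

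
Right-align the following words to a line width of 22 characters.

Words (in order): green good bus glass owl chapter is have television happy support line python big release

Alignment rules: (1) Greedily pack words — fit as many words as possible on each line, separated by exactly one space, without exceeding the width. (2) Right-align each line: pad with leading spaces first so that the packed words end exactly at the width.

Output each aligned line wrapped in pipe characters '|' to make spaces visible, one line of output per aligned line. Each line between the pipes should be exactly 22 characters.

Answer: |  green good bus glass|
|   owl chapter is have|
|      television happy|
|   support line python|
|           big release|

Derivation:
Line 1: ['green', 'good', 'bus', 'glass'] (min_width=20, slack=2)
Line 2: ['owl', 'chapter', 'is', 'have'] (min_width=19, slack=3)
Line 3: ['television', 'happy'] (min_width=16, slack=6)
Line 4: ['support', 'line', 'python'] (min_width=19, slack=3)
Line 5: ['big', 'release'] (min_width=11, slack=11)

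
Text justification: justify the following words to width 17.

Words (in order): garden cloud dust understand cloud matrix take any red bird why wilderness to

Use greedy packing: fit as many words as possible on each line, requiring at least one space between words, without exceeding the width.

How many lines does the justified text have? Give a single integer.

Answer: 5

Derivation:
Line 1: ['garden', 'cloud', 'dust'] (min_width=17, slack=0)
Line 2: ['understand', 'cloud'] (min_width=16, slack=1)
Line 3: ['matrix', 'take', 'any'] (min_width=15, slack=2)
Line 4: ['red', 'bird', 'why'] (min_width=12, slack=5)
Line 5: ['wilderness', 'to'] (min_width=13, slack=4)
Total lines: 5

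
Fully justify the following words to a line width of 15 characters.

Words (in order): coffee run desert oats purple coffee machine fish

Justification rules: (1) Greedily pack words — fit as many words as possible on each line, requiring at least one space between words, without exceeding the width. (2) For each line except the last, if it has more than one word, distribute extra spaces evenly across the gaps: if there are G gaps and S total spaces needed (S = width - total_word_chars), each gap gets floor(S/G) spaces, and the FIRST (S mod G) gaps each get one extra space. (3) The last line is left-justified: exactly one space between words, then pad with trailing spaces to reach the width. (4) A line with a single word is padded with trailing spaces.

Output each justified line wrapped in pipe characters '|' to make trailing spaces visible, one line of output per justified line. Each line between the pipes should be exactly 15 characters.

Line 1: ['coffee', 'run'] (min_width=10, slack=5)
Line 2: ['desert', 'oats'] (min_width=11, slack=4)
Line 3: ['purple', 'coffee'] (min_width=13, slack=2)
Line 4: ['machine', 'fish'] (min_width=12, slack=3)

Answer: |coffee      run|
|desert     oats|
|purple   coffee|
|machine fish   |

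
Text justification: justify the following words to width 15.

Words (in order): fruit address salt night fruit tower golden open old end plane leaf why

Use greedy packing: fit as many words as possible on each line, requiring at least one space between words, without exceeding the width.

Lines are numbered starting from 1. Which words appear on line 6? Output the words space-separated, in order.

Answer: why

Derivation:
Line 1: ['fruit', 'address'] (min_width=13, slack=2)
Line 2: ['salt', 'night'] (min_width=10, slack=5)
Line 3: ['fruit', 'tower'] (min_width=11, slack=4)
Line 4: ['golden', 'open', 'old'] (min_width=15, slack=0)
Line 5: ['end', 'plane', 'leaf'] (min_width=14, slack=1)
Line 6: ['why'] (min_width=3, slack=12)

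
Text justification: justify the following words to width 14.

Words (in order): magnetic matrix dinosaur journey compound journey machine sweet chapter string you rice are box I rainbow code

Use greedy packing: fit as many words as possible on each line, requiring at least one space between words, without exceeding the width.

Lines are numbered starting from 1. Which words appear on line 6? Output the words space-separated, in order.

Answer: journey

Derivation:
Line 1: ['magnetic'] (min_width=8, slack=6)
Line 2: ['matrix'] (min_width=6, slack=8)
Line 3: ['dinosaur'] (min_width=8, slack=6)
Line 4: ['journey'] (min_width=7, slack=7)
Line 5: ['compound'] (min_width=8, slack=6)
Line 6: ['journey'] (min_width=7, slack=7)
Line 7: ['machine', 'sweet'] (min_width=13, slack=1)
Line 8: ['chapter', 'string'] (min_width=14, slack=0)
Line 9: ['you', 'rice', 'are'] (min_width=12, slack=2)
Line 10: ['box', 'I', 'rainbow'] (min_width=13, slack=1)
Line 11: ['code'] (min_width=4, slack=10)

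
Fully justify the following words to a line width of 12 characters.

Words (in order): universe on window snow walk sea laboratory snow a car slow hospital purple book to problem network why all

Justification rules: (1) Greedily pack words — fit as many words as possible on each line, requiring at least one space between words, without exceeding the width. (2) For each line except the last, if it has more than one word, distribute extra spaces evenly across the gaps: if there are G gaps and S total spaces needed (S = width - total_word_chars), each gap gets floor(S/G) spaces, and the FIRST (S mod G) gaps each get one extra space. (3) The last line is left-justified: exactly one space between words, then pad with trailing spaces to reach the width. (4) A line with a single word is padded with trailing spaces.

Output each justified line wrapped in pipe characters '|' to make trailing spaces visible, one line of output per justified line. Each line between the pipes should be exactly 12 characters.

Answer: |universe  on|
|window  snow|
|walk     sea|
|laboratory  |
|snow  a  car|
|slow        |
|hospital    |
|purple  book|
|to   problem|
|network  why|
|all         |

Derivation:
Line 1: ['universe', 'on'] (min_width=11, slack=1)
Line 2: ['window', 'snow'] (min_width=11, slack=1)
Line 3: ['walk', 'sea'] (min_width=8, slack=4)
Line 4: ['laboratory'] (min_width=10, slack=2)
Line 5: ['snow', 'a', 'car'] (min_width=10, slack=2)
Line 6: ['slow'] (min_width=4, slack=8)
Line 7: ['hospital'] (min_width=8, slack=4)
Line 8: ['purple', 'book'] (min_width=11, slack=1)
Line 9: ['to', 'problem'] (min_width=10, slack=2)
Line 10: ['network', 'why'] (min_width=11, slack=1)
Line 11: ['all'] (min_width=3, slack=9)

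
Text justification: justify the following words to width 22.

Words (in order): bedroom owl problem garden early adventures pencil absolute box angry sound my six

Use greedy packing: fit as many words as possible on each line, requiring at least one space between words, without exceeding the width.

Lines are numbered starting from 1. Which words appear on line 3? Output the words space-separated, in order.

Line 1: ['bedroom', 'owl', 'problem'] (min_width=19, slack=3)
Line 2: ['garden', 'early'] (min_width=12, slack=10)
Line 3: ['adventures', 'pencil'] (min_width=17, slack=5)
Line 4: ['absolute', 'box', 'angry'] (min_width=18, slack=4)
Line 5: ['sound', 'my', 'six'] (min_width=12, slack=10)

Answer: adventures pencil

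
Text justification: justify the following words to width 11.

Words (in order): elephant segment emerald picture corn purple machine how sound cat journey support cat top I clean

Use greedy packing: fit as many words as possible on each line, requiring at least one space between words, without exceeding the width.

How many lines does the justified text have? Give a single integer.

Answer: 10

Derivation:
Line 1: ['elephant'] (min_width=8, slack=3)
Line 2: ['segment'] (min_width=7, slack=4)
Line 3: ['emerald'] (min_width=7, slack=4)
Line 4: ['picture'] (min_width=7, slack=4)
Line 5: ['corn', 'purple'] (min_width=11, slack=0)
Line 6: ['machine', 'how'] (min_width=11, slack=0)
Line 7: ['sound', 'cat'] (min_width=9, slack=2)
Line 8: ['journey'] (min_width=7, slack=4)
Line 9: ['support', 'cat'] (min_width=11, slack=0)
Line 10: ['top', 'I', 'clean'] (min_width=11, slack=0)
Total lines: 10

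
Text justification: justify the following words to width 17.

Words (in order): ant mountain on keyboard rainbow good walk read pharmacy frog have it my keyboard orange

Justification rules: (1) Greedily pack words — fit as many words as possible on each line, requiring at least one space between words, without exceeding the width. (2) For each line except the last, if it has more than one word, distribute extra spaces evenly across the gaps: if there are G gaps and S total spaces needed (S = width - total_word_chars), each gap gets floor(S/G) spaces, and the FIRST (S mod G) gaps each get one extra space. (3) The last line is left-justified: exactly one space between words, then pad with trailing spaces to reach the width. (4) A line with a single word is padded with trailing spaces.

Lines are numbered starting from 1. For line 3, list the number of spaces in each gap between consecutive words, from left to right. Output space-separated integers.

Answer: 3 2

Derivation:
Line 1: ['ant', 'mountain', 'on'] (min_width=15, slack=2)
Line 2: ['keyboard', 'rainbow'] (min_width=16, slack=1)
Line 3: ['good', 'walk', 'read'] (min_width=14, slack=3)
Line 4: ['pharmacy', 'frog'] (min_width=13, slack=4)
Line 5: ['have', 'it', 'my'] (min_width=10, slack=7)
Line 6: ['keyboard', 'orange'] (min_width=15, slack=2)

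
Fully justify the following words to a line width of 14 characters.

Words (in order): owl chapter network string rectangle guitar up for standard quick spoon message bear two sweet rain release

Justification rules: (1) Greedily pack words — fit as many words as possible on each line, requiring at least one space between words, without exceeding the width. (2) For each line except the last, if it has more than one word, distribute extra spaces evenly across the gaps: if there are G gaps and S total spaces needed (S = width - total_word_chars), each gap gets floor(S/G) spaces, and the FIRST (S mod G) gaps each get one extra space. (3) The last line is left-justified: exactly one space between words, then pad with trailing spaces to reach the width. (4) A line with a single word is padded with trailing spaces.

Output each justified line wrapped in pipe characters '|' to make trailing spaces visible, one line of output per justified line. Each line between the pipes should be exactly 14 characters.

Answer: |owl    chapter|
|network string|
|rectangle     |
|guitar  up for|
|standard quick|
|spoon  message|
|bear two sweet|
|rain release  |

Derivation:
Line 1: ['owl', 'chapter'] (min_width=11, slack=3)
Line 2: ['network', 'string'] (min_width=14, slack=0)
Line 3: ['rectangle'] (min_width=9, slack=5)
Line 4: ['guitar', 'up', 'for'] (min_width=13, slack=1)
Line 5: ['standard', 'quick'] (min_width=14, slack=0)
Line 6: ['spoon', 'message'] (min_width=13, slack=1)
Line 7: ['bear', 'two', 'sweet'] (min_width=14, slack=0)
Line 8: ['rain', 'release'] (min_width=12, slack=2)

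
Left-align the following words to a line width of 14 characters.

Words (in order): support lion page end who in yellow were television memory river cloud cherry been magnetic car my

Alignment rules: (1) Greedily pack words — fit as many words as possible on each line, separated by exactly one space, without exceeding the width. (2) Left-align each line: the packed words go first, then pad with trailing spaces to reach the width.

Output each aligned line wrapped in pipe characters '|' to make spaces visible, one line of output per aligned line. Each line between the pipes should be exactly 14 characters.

Answer: |support lion  |
|page end who  |
|in yellow were|
|television    |
|memory river  |
|cloud cherry  |
|been magnetic |
|car my        |

Derivation:
Line 1: ['support', 'lion'] (min_width=12, slack=2)
Line 2: ['page', 'end', 'who'] (min_width=12, slack=2)
Line 3: ['in', 'yellow', 'were'] (min_width=14, slack=0)
Line 4: ['television'] (min_width=10, slack=4)
Line 5: ['memory', 'river'] (min_width=12, slack=2)
Line 6: ['cloud', 'cherry'] (min_width=12, slack=2)
Line 7: ['been', 'magnetic'] (min_width=13, slack=1)
Line 8: ['car', 'my'] (min_width=6, slack=8)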